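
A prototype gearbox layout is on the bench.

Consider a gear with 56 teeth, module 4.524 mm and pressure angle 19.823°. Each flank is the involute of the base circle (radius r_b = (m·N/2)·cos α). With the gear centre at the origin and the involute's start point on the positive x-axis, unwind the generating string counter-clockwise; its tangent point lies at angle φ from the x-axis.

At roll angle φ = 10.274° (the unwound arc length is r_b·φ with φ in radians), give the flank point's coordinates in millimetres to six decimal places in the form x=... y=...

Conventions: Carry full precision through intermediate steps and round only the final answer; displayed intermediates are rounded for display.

single-mesh involute tooth geometry (56T wheel at module 4.524)
pitch radius r_p = m·N/2 = 4.524·56/2 = 126.672000
base radius r_b = r_p·cos α = 126.672000·cos 19.823° = 119.166015
roll angle φ = 10.274° = 0.17931513 rad
x = r_b·(cos φ + φ·sin φ) = 121.066469
y = r_b·(sin φ − φ·cos φ) = 0.228289

x=121.066469 y=0.228289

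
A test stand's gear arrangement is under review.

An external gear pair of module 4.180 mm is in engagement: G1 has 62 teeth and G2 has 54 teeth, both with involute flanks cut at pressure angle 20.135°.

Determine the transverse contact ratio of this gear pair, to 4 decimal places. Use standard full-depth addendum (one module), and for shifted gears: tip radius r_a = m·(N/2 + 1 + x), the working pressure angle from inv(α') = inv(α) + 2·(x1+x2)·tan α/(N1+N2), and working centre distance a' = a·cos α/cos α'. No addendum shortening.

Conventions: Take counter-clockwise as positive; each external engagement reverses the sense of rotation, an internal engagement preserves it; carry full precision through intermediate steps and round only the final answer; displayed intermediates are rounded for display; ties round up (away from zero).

1.7712

topology: single-mesh involute geometry — m = 4.180, 62T/54T pair
base radii: r_b1 = 121.660608, r_b2 = 105.962465
tip radii: r_a1 = 133.760000, r_a2 = 117.040000
no profile shift: α' = α, a' = a
action lengths: √(r_a1²−r_b1²) = 55.591673, √(r_a2²−r_b2²) = 49.702290
base pitch p_b = π·m·cos α = 12.329293
CR = (55.591673 + 49.702290 − 242.440000·sin 20.13500°)/12.329293 = 1.771233
contact ratio ≈ 1.7712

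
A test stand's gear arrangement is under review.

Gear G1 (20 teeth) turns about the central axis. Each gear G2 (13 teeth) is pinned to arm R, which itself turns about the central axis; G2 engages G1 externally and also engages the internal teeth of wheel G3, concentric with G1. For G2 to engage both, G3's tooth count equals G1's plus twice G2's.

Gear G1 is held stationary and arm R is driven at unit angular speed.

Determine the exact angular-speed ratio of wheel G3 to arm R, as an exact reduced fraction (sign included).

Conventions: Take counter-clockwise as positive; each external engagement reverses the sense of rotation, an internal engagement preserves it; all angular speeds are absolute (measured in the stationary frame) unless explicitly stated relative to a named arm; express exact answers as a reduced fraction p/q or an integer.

33/23

recognized (axles ride arm R): planetary set, 20/13/46 teeth
ring teeth: 20 + 2·13 = 46
20(ω_sun−ω_arm) = −46(ω_ring−ω_arm),  ω_sun = 0, ω_arm = 1
ω_ring = 1 − (20/46)(0−1) = 33/23
ω_out/ω_in = 33/23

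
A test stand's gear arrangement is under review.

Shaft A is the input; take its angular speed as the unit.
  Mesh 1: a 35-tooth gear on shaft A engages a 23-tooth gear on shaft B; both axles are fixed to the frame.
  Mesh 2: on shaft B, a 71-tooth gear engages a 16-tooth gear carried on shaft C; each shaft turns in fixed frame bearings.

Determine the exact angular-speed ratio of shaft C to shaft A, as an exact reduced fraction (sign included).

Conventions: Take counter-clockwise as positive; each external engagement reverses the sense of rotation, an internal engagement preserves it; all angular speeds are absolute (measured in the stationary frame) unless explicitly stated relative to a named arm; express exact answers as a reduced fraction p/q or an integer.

2485/368

class = fixed-axis compound train [2 meshes; 2 ratios multiply, 2 sense flips]
mesh 1 [35T→23T]: running ratio 35/23, sense −
mesh 2 [71T→16T]: running ratio 2485/368, sense +
ω_out/ω_in = 2485/368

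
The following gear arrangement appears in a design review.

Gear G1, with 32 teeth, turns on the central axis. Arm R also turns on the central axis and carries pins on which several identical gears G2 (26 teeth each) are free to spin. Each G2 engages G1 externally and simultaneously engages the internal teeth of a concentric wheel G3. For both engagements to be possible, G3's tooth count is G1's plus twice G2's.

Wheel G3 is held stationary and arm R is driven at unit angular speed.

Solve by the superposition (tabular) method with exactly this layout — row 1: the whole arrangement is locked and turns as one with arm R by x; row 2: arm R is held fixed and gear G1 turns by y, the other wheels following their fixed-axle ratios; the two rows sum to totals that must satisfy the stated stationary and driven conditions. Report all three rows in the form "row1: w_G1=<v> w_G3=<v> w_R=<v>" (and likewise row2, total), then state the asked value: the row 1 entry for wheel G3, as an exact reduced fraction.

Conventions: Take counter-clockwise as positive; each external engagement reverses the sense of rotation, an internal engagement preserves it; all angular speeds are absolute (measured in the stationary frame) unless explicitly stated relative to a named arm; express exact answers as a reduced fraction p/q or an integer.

row1: w_G1=1 w_G3=1 w_R=1
row2: w_G1=21/8 w_G3=-1 w_R=0
total: w_G1=29/8 w_G3=0 w_R=1
asked value: 1

class = planetary set [G3 = 32+2·26 = 84; Willis about the carrier]
row 1 (train locked, turned with arm): all members turn x
row 2 (arm held, sun turns y): ω_ring = −(32/84)·y, ω_arm = 0
boundary: total ω_ring = x − (32/84)·y = 0 and total ω_arm = x = 1  ⇒  y = 21/8, x = 1
row 2 ring = −(32/84)·21/8 = -1
totals (row 1 + row 2): sun 1 + 21/8 = 29/8, ring 1 + (-1) = 0, arm 1 + 0 = 1
asked cell (row1, ring) = 1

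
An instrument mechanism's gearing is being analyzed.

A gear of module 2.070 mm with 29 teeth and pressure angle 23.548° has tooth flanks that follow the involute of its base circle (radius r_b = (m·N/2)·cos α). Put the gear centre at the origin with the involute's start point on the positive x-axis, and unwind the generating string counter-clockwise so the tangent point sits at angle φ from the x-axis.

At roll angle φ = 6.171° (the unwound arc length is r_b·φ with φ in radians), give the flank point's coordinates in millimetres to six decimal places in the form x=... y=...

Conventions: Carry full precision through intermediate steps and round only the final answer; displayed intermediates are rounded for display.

x=27.674652 y=0.011446

class = single-mesh tooth geometry [base-circle involute, m = 2.070, 29T]
pitch radius r_p = m·N/2 = 2.070·29/2 = 30.015000
base radius r_b = r_p·cos α = 30.015000·cos 23.548° = 27.515522
roll angle φ = 6.171° = 0.10770427 rad
x = r_b·(cos φ + φ·sin φ) = 27.674652
y = r_b·(sin φ − φ·cos φ) = 0.011446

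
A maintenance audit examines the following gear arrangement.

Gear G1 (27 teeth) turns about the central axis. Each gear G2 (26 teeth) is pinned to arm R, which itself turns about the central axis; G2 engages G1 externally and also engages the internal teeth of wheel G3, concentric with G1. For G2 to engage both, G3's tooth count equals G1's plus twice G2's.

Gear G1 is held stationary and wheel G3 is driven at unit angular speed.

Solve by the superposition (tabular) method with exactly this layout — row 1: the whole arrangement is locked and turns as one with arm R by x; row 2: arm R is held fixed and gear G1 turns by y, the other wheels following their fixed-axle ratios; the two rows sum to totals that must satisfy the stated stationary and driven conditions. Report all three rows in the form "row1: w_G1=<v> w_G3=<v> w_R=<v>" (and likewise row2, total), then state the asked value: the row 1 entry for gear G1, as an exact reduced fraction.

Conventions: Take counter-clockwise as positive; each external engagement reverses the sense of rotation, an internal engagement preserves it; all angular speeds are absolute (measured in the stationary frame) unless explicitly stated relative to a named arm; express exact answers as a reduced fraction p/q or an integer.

row1: w_G1=79/106 w_G3=79/106 w_R=79/106
row2: w_G1=-79/106 w_G3=27/106 w_R=0
total: w_G1=0 w_G3=1 w_R=79/106
asked value: 79/106

class = planetary set [G3 = 27+2·26 = 79; Willis about the carrier]
superposition row 1 [locked train]: every member turns x
row 2 (arm held, sun turns y): ω_ring = −(27/79)·y, ω_arm = 0
boundary: total ω_sun = x + y = 0 and total ω_ring = x − (27/79)·y = 1  ⇒  y = -79/106, x = 79/106
row 2 ring = −(27/79)·(-79/106) = 27/106
totals (row 1 + row 2): sun 79/106 + (-79/106) = 0, ring 79/106 + 27/106 = 1, arm 79/106 + 0 = 79/106
asked cell (row1, sun) = 79/106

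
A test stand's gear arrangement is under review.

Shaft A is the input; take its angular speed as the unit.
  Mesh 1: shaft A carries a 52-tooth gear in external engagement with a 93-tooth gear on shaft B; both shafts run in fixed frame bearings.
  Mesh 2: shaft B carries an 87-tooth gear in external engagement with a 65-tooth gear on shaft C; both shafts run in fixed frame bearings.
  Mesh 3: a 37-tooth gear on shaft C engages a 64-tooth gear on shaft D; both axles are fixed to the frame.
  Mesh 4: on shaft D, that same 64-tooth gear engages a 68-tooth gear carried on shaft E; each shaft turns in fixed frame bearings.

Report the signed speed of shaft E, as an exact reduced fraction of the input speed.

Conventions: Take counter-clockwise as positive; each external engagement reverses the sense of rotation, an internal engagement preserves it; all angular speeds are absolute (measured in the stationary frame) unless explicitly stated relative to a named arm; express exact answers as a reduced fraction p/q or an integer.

1073/2635

4-mesh fixed-axis compound train (all bearings frame-fixed)
mesh 1 [52T→93T]: |ω|/ω_in = 1×52/93 = 52/93, sense flips to −
mesh 2 [87T→65T]: |ω|/ω_in = (52/93)×87/65 = 116/155, sense flips to +
mesh 3 [37T→64T]: |ω|/ω_in = (116/155)×37/64 = 1073/2480, sense flips to −
mesh 4 [64T→68T]: |ω|/ω_in = (1073/2480)×64/68 = 1073/2635, sense flips to +
signed output speed (× input speed) = 1073/2635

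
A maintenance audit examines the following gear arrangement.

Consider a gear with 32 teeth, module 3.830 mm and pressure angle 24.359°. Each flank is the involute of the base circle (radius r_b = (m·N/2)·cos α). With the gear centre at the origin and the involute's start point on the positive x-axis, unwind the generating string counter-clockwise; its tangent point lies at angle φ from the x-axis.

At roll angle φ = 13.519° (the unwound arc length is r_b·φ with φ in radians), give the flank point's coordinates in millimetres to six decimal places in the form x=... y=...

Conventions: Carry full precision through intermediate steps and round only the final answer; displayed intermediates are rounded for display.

x=57.357198 y=0.243082

class = single-mesh tooth geometry [base-circle involute, m = 3.830, 32T]
pitch radius r_p = m·N/2 = 3.830·32/2 = 61.280000
base radius r_b = r_p·cos α = 61.280000·cos 24.359° = 55.824796
roll angle φ = 13.519° = 0.23595106 rad
x = r_b·(cos φ + φ·sin φ) = 57.357198
y = r_b·(sin φ − φ·cos φ) = 0.243082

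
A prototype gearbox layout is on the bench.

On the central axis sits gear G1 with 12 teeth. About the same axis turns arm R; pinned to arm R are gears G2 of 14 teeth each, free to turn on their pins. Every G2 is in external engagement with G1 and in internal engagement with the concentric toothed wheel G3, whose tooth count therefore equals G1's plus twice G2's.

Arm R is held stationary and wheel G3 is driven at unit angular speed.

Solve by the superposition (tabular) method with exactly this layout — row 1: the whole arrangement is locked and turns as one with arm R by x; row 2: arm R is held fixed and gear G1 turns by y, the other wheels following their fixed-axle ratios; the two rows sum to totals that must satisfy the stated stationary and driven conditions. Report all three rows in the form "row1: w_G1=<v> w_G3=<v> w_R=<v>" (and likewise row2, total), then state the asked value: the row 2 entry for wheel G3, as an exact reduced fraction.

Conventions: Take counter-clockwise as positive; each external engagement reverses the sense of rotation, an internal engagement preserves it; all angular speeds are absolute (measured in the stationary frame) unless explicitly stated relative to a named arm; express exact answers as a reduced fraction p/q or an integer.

row1: w_G1=0 w_G3=0 w_R=0
row2: w_G1=-10/3 w_G3=1 w_R=0
total: w_G1=-10/3 w_G3=1 w_R=0
asked value: 1

recognized (axles ride arm R): planetary set, 12/14/40 teeth
superposition row 1 [locked train]: every member turns x
superposition row 2 [arm held]: sun y, ring −(12/40)·y, arm 0
boundary: total ω_arm = x = 0 and total ω_ring = x − (12/40)·y = 1  ⇒  y = -10/3, x = 0
row 2 ring = −(12/40)·(-10/3) = 1
totals (row 1 + row 2): sun 0 + (-10/3) = -10/3, ring 0 + 1 = 1, arm 0 + 0 = 0
asked cell (row2, ring) = 1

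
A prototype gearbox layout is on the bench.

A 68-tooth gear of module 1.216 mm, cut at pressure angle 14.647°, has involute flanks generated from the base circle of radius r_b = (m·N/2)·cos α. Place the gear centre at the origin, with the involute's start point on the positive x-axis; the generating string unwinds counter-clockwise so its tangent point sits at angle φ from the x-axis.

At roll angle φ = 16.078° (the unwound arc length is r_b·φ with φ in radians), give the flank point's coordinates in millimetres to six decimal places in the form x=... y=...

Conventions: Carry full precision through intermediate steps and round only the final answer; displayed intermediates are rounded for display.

x=41.544438 y=0.292313

single-mesh involute tooth geometry (68T wheel at module 1.216)
pitch radius r_p = m·N/2 = 1.216·68/2 = 41.344000
base radius r_b = r_p·cos α = 41.344000·cos 14.647° = 40.000406
roll angle φ = 16.078° = 0.28061404 rad
x = r_b·(cos φ + φ·sin φ) = 41.544438
y = r_b·(sin φ − φ·cos φ) = 0.292313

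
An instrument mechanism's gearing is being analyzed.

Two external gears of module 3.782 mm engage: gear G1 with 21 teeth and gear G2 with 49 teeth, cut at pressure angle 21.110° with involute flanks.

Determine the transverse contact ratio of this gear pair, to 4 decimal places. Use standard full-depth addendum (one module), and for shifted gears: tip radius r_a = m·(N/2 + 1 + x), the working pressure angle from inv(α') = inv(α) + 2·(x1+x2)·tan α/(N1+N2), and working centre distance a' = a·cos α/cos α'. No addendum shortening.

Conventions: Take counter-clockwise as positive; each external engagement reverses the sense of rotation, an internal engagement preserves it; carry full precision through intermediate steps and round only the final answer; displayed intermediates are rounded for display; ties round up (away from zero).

1.6129

recognized (one external pair, fixed centres): single-mesh tooth geometry, m = 3.782, N1 = 21, N2 = 49
base radii: r_b1 = 37.046022, r_b2 = 86.440718
tip radii: r_a1 = 43.493000, r_a2 = 96.441000
no profile shift: α' = α, a' = a
action lengths: √(r_a1²−r_b1²) = 22.786691, √(r_a2²−r_b2²) = 42.765274
base pitch p_b = π·m·cos α = 11.084144
CR = (22.786691 + 42.765274 − 132.370000·sin 21.11000°)/11.084144 = 1.612902
contact ratio ≈ 1.6129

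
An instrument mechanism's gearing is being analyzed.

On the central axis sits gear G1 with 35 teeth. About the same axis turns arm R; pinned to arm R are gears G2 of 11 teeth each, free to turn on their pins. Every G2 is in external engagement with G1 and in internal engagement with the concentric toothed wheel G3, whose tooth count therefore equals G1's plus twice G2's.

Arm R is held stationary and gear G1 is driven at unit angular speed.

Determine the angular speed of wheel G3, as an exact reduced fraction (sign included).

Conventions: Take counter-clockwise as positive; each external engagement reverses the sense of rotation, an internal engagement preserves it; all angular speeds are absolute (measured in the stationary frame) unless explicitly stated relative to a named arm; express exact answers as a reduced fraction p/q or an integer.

-35/57

class = planetary set [G3 = 35+2·11 = 57; Willis about the carrier]
ring teeth: 35 + 2·11 = 57
35(ω_sun−ω_arm) = −57(ω_ring−ω_arm),  ω_arm = 0, ω_sun = 1
ω_ring = 0 − (35/57)(1−0) = -35/57
exact speed ratio = -35/57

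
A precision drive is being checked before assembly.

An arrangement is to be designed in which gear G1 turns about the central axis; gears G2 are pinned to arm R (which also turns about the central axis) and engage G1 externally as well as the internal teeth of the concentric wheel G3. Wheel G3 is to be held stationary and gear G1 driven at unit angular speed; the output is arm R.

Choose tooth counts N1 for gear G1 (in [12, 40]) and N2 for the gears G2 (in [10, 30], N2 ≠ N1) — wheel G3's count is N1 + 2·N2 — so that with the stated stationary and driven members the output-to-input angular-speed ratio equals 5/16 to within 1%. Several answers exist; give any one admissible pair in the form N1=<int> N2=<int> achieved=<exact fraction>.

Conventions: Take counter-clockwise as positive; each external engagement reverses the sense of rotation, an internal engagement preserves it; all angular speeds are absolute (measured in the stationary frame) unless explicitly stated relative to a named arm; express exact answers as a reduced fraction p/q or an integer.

class = planetary set [ratio 5/16 wanted; Willis about the carrier]
Willis with ω_ring = 0: ω_arm/ω_sun = N1/(N1+N3); set equal to 5/16  ⇒  N3/N1 = 1/(5/16) − 1 = 11/5
N3 = N1 + 2·N2  ⇒  N2/N1 = (N3/N1 − 1)/2 = (11/5 − 1)/2 = 3/5
smallest multiple with N1 ≥ 12 and N2 ≥ 10: k = 4  ⇒  N1 = 4·5 = 20, N2 = 4·3 = 12 (N1 ≤ 40, N2 ≤ 30, N2 ≠ N1 ✓), N3 = 20 + 2·12 = 44
check: N1/(N1+N3) with N1 = 20, N3 = 44 gives 5/16; |achieved − target| = 0 ≤ 1/320 ✓

N1=20 N2=12 achieved=5/16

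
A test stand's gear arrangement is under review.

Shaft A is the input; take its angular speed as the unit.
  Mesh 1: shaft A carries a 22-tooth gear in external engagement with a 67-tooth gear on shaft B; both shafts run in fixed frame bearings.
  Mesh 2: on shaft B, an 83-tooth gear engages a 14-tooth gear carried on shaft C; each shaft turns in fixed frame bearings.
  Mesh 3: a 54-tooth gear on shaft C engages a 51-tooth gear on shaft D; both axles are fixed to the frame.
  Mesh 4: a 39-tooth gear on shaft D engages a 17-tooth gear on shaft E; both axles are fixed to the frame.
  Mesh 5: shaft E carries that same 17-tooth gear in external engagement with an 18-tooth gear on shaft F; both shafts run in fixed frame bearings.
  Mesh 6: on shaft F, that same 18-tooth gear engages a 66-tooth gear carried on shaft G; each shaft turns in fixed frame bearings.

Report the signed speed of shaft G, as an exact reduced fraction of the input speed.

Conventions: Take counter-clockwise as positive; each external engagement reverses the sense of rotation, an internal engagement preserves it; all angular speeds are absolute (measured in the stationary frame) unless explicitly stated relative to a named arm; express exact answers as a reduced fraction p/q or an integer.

6-mesh fixed-axis compound train (all bearings frame-fixed)
mesh 1 [22T→67T]: |ω|/ω_in = 1×22/67 = 22/67, sense flips to −
mesh 2 [83T→14T]: |ω|/ω_in = (22/67)×83/14 = 913/469, sense flips to +
mesh 3 [54T→51T]: |ω|/ω_in = (913/469)×54/51 = 16434/7973, sense flips to −
mesh 4 [39T→17T]: |ω|/ω_in = (16434/7973)×39/17 = 640926/135541, sense flips to +
mesh 5 [17T→18T]: |ω|/ω_in = (640926/135541)×17/18 = 35607/7973, sense flips to −
mesh 6 [18T→66T]: |ω|/ω_in = (35607/7973)×18/66 = 9711/7973, sense flips to +
signed output speed (× input speed) = 9711/7973

9711/7973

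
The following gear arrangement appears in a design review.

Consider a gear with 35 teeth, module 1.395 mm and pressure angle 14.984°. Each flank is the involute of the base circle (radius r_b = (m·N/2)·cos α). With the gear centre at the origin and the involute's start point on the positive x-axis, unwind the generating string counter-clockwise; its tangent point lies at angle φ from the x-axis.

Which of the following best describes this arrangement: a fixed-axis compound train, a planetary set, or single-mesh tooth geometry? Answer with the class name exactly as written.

single-mesh tooth geometry

recognized (one wheel, involute flank): single-mesh tooth geometry, m = 1.395, N = 35
classification: single-mesh tooth geometry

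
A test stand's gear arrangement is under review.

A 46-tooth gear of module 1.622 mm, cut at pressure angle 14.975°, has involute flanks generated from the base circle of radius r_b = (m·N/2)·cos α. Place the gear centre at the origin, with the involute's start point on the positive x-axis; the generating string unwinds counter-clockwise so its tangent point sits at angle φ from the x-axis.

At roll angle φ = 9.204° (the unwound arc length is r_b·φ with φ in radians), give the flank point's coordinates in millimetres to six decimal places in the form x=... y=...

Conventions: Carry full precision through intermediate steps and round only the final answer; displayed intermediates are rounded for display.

x=36.501041 y=0.049670

class = single-mesh tooth geometry [base-circle involute, m = 1.622, 46T]
pitch radius r_p = m·N/2 = 1.622·46/2 = 37.306000
base radius r_b = r_p·cos α = 37.306000·cos 14.975° = 36.039038
roll angle φ = 9.204° = 0.16064010 rad
x = r_b·(cos φ + φ·sin φ) = 36.501041
y = r_b·(sin φ − φ·cos φ) = 0.049670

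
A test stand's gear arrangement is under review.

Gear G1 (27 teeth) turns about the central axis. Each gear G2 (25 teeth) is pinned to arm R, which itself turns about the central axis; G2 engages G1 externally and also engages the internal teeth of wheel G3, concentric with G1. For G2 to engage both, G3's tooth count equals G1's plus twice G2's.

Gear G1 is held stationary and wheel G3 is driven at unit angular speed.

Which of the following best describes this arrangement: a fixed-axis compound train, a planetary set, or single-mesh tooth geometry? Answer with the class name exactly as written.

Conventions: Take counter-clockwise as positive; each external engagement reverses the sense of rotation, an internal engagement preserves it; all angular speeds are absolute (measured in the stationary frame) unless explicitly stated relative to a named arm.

class = planetary set [G3 = 27+2·25 = 77; Willis about the carrier]
classification: planetary set

planetary set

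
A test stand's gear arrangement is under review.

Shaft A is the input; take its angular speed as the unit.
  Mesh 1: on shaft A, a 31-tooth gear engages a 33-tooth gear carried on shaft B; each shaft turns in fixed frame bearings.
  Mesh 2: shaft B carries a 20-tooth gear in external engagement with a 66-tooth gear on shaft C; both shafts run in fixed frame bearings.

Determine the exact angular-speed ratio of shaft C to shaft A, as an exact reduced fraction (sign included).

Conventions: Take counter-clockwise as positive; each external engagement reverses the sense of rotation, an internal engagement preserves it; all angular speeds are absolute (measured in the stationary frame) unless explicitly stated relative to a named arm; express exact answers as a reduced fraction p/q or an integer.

class = fixed-axis compound train [2 meshes; 2 ratios multiply, 2 sense flips]
mesh 1 [31T→33T]: running ratio 31/33, sense −
mesh 2 [20T→66T]: running ratio 310/1089, sense +
ω_out/ω_in = 310/1089

310/1089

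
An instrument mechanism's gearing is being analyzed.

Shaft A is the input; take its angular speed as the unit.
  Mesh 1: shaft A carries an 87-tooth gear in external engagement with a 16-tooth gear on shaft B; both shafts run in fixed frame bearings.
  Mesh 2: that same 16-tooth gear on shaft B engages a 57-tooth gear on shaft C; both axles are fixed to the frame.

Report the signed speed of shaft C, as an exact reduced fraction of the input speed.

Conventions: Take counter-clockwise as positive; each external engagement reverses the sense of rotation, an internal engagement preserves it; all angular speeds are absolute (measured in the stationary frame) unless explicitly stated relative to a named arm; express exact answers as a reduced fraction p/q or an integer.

2-mesh fixed-axis compound train (all bearings frame-fixed)
mesh 1 [87T→16T]: |ω|/ω_in = 1×87/16 = 87/16, sense flips to −
mesh 2 [16T→57T]: |ω|/ω_in = (87/16)×16/57 = 29/19, sense flips to +
signed output speed (× input speed) = 29/19

29/19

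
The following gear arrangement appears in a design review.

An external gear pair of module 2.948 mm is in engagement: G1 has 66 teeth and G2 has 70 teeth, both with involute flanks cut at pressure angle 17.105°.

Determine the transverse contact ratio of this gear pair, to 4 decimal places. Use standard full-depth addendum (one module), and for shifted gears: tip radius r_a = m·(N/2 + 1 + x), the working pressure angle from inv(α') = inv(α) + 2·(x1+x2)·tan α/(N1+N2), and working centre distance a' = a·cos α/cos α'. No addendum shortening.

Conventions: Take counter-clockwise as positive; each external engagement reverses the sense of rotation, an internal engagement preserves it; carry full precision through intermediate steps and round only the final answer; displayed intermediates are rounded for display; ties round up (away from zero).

1.9981

single-mesh involute tooth geometry (66T engaging 70T at module 2.948)
base radii: r_b1 = 92.980871, r_b2 = 98.616075
tip radii: r_a1 = 100.232000, r_a2 = 106.128000
no profile shift: α' = α, a' = a
action lengths: √(r_a1²−r_b1²) = 37.430088, √(r_a2²−r_b2²) = 39.217625
base pitch p_b = π·m·cos α = 8.851758
CR = (37.430088 + 39.217625 − 200.464000·sin 17.10500°)/8.851758 = 1.998077
contact ratio ≈ 1.9981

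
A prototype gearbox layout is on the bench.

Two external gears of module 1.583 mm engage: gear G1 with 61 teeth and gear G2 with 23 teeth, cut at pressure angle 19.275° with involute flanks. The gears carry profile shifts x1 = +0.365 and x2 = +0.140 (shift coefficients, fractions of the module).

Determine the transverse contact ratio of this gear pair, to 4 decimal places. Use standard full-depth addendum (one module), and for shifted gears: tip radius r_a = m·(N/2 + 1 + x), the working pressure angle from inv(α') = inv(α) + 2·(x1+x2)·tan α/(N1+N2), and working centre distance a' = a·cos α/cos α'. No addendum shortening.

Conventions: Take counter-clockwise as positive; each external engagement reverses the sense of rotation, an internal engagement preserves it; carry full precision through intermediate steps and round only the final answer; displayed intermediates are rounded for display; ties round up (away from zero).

class = single-mesh tooth geometry [involute pair 61T × 23T, m = 1.583]
base radii: r_b1 = 45.575084, r_b2 = 17.184048
tip radii: r_a1 = 50.442295, r_a2 = 20.009120
inv(α') = inv(19.275°) + 2·(+0.365+0.140)·tan α/(61+23) = 0.01749783  ⇒  α' = 21.05928°
a' = a·cos α / cos α' = 66.4860·cos 19.275°/cos 21.05928° = 67.250877
action lengths: √(r_a1²−r_b1²) = 21.617975, √(r_a2²−r_b2²) = 10.250530
base pitch p_b = π·m·cos α = 4.694372
CR = (21.617975 + 10.250530 − 67.250877·sin 21.05928°)/4.694372 = 1.640900
contact ratio ≈ 1.6409

1.6409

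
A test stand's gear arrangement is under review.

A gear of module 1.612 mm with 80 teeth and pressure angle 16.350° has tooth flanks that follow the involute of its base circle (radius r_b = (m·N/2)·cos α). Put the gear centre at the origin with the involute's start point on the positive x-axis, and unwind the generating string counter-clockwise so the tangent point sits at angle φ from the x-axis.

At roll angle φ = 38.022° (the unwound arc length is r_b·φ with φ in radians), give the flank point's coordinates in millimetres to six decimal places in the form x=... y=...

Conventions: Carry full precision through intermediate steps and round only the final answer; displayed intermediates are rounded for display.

x=74.032440 y=5.765881

single-mesh involute tooth geometry (80T wheel at module 1.612)
pitch radius r_p = m·N/2 = 1.612·80/2 = 64.480000
base radius r_b = r_p·cos α = 64.480000·cos 16.350° = 61.872429
roll angle φ = 38.022° = 0.66360909 rad
x = r_b·(cos φ + φ·sin φ) = 74.032440
y = r_b·(sin φ − φ·cos φ) = 5.765881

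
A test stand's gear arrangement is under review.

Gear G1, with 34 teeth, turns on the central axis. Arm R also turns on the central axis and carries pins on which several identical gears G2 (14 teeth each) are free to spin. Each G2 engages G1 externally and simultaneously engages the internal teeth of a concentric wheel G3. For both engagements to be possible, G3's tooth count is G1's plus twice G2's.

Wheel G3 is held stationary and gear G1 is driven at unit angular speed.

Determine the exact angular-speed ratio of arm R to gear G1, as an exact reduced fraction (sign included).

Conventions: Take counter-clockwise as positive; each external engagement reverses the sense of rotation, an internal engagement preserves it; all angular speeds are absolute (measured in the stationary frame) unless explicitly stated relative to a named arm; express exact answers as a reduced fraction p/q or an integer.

topology: planetary set — G1 34T / G2 14T / G3 62T, arm = carrier (Willis)
ring teeth: 34 + 2·14 = 62
34(ω_sun−ω_arm) = −62(ω_ring−ω_arm),  ω_ring = 0, ω_sun = 1
34(1−ω_arm) = −62(0−ω_arm)  ⇒  96·ω_arm = 34  ⇒  ω_arm = 17/48
ω_out/ω_in = 17/48

17/48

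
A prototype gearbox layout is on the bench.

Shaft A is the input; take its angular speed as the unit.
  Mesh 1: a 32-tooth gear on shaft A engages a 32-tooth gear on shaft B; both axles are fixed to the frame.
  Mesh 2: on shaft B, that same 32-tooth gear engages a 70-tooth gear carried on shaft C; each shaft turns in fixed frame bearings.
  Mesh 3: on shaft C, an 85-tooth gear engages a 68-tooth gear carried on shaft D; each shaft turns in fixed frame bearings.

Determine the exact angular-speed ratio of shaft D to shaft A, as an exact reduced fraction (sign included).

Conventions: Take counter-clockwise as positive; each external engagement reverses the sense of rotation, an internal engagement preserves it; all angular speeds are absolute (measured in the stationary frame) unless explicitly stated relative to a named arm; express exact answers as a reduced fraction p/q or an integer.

-4/7

class = fixed-axis compound train [3 meshes; 3 ratios multiply, 3 sense flips]
mesh 1 [32T→32T]: running ratio 1, sense −
mesh 2 [32T→70T]: running ratio 16/35, sense +
mesh 3 [85T→68T]: running ratio 4/7, sense −
ω_out/ω_in = -4/7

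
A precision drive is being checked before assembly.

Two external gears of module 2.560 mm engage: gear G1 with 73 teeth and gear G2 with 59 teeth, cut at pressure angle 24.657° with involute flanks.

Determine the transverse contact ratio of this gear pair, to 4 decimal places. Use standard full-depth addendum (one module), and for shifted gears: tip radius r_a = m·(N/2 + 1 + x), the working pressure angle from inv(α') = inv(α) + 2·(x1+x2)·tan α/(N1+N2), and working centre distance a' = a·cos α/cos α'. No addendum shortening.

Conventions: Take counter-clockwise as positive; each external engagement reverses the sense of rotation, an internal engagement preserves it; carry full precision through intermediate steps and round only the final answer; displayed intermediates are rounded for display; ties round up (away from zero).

class = single-mesh tooth geometry [involute pair 73T × 59T, m = 2.560]
base radii: r_b1 = 84.920284, r_b2 = 68.634202
tip radii: r_a1 = 96.000000, r_a2 = 78.080000
no profile shift: α' = α, a' = a
action lengths: √(r_a1²−r_b1²) = 44.772150, √(r_a2²−r_b2²) = 37.226775
base pitch p_b = π·m·cos α = 7.309176
CR = (44.772150 + 37.226775 − 168.960000·sin 24.65700°)/7.309176 = 1.574914
contact ratio ≈ 1.5749

1.5749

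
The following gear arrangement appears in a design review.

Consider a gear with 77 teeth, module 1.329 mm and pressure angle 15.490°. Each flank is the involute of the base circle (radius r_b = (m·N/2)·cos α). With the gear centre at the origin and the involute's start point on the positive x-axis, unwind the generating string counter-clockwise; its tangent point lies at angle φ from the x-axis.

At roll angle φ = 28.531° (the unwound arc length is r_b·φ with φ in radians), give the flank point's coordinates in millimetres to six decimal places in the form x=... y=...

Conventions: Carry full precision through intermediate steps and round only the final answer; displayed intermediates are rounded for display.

recognized (one wheel, involute flank): single-mesh tooth geometry, m = 1.329, N = 77
pitch radius r_p = m·N/2 = 1.329·77/2 = 51.166500
base radius r_b = r_p·cos α = 51.166500·cos 15.490° = 49.307983
roll angle φ = 28.531° = 0.49795989 rad
x = r_b·(cos φ + φ·sin φ) = 55.047505
y = r_b·(sin φ − φ·cos φ) = 1.979574

x=55.047505 y=1.979574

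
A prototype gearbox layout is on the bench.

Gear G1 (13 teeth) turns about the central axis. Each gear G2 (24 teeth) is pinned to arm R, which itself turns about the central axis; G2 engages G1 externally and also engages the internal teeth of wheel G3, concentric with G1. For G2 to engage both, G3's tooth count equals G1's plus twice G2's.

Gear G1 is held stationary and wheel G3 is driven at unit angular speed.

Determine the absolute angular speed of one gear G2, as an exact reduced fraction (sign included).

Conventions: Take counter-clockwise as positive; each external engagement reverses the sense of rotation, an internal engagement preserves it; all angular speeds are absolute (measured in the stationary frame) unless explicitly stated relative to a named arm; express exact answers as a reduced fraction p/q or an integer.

61/48

class = planetary set [G3 = 13+2·24 = 61; Willis about the carrier]
ring teeth: 13 + 2·24 = 61
13(ω_sun−ω_arm) = −61(ω_ring−ω_arm),  ω_sun = 0, ω_ring = 1
13(0−ω_arm) = −61(1−ω_arm)  ⇒  74·ω_arm = 61  ⇒  ω_arm = 61/74
sun–planet mesh: 13·(0−61/74) = −24·(ω_p−ω_arm)  ⇒  ω_p−ω_arm = 793/1776
ω_p = 61/74 + 793/1776 = 61/48
exact speed ratio = 61/48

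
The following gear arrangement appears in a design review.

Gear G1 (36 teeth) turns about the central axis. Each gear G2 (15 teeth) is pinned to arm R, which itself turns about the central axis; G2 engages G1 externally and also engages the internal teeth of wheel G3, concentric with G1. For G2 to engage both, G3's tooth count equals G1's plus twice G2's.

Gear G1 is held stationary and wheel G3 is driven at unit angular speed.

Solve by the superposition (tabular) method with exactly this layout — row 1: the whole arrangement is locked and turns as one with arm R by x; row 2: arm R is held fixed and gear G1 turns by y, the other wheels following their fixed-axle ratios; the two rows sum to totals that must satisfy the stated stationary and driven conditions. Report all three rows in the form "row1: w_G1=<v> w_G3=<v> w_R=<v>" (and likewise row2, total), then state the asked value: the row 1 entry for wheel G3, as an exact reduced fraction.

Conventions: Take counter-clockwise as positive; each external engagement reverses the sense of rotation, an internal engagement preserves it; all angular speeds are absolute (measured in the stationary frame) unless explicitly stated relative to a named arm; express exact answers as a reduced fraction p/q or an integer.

row1: w_G1=11/17 w_G3=11/17 w_R=11/17
row2: w_G1=-11/17 w_G3=6/17 w_R=0
total: w_G1=0 w_G3=1 w_R=11/17
asked value: 11/17

planetary set (36T centre, 15T on arm, 66T internal) — Willis relation
row 1 (train locked, turned with arm): all members turn x
row 2 (arm held, sun turns y): ω_ring = −(36/66)·y, ω_arm = 0
boundary: total ω_sun = x + y = 0 and total ω_ring = x − (36/66)·y = 1  ⇒  y = -11/17, x = 11/17
row 2 ring = −(36/66)·(-11/17) = 6/17
totals (row 1 + row 2): sun 11/17 + (-11/17) = 0, ring 11/17 + 6/17 = 1, arm 11/17 + 0 = 11/17
asked cell (row1, ring) = 11/17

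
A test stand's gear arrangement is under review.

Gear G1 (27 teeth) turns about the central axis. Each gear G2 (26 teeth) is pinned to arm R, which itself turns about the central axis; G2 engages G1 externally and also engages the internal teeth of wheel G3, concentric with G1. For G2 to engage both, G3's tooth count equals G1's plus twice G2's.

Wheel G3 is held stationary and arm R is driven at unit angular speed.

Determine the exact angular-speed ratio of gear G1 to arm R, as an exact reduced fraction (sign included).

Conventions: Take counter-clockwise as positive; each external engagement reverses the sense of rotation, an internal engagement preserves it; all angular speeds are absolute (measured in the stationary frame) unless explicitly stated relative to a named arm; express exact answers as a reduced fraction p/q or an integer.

106/27

topology: planetary set — G1 27T / G2 26T / G3 79T, arm = carrier (Willis)
ring teeth: 27 + 2·26 = 79
27(ω_sun−ω_arm) = −79(ω_ring−ω_arm),  ω_ring = 0, ω_arm = 1
ω_sun = 1 − (79/27)(0−1) = 106/27
ω_out/ω_in = 106/27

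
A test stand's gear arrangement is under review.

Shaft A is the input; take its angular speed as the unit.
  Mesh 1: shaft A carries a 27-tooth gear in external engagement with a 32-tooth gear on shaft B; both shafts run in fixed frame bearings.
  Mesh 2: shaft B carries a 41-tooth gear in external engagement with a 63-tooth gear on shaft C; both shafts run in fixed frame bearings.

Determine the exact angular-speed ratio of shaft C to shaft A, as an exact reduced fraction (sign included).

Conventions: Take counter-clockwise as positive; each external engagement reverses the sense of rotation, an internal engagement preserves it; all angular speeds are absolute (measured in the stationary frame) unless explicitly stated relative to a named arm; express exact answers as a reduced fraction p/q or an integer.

class = fixed-axis compound train [2 meshes; 2 ratios multiply, 2 sense flips]
mesh 1 [27T→32T]: running ratio 27/32, sense −
mesh 2 [41T→63T]: running ratio 123/224, sense +
ω_out/ω_in = 123/224

123/224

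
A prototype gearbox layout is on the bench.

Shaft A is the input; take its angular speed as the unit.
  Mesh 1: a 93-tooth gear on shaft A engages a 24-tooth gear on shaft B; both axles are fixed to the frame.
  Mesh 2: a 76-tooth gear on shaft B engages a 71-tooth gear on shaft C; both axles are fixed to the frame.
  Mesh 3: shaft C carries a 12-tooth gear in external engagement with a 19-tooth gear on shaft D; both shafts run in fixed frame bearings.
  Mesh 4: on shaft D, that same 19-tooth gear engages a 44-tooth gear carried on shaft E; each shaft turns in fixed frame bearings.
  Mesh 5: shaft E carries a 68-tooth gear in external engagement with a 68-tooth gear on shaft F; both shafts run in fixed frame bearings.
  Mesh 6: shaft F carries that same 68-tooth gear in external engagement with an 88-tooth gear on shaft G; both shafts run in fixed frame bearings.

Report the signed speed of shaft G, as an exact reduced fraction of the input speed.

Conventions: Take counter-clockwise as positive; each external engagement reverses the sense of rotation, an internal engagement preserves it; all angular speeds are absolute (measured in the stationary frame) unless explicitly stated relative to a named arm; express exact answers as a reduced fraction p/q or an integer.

30039/34364

6-mesh fixed-axis compound train (all bearings frame-fixed)
mesh 1 [93T→24T]: |ω|/ω_in = 1×93/24 = 31/8, sense flips to −
mesh 2 [76T→71T]: |ω|/ω_in = (31/8)×76/71 = 589/142, sense flips to +
mesh 3 [12T→19T]: |ω|/ω_in = (589/142)×12/19 = 186/71, sense flips to −
mesh 4 [19T→44T]: |ω|/ω_in = (186/71)×19/44 = 1767/1562, sense flips to +
mesh 5 [68T→68T]: |ω|/ω_in = (1767/1562)×68/68 = 1767/1562, sense flips to −
mesh 6 [68T→88T]: |ω|/ω_in = (1767/1562)×68/88 = 30039/34364, sense flips to +
signed output speed (× input speed) = 30039/34364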